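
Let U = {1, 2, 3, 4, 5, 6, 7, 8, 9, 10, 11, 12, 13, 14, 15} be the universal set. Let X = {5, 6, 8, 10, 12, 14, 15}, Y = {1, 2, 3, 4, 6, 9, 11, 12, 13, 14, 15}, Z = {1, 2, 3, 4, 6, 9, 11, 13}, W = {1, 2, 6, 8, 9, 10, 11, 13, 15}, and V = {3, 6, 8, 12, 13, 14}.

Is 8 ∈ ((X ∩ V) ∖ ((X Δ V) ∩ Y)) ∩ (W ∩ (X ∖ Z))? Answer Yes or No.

8 ∈ X and 8 ∈ V, so 8 ∈ X ∩ V
8 ∈ X and 8 ∈ V, so 8 ∉ X Δ V
8 ∉ (X Δ V) and 8 ∉ Y, so 8 ∉ (X Δ V) ∩ Y
8 ∈ (X ∩ V) and 8 ∉ ((X Δ V) ∩ Y), so 8 ∈ (X ∩ V) ∖ ((X Δ V) ∩ Y)
8 ∈ X and 8 ∉ Z, so 8 ∈ X ∖ Z
8 ∈ W and 8 ∈ (X ∖ Z), so 8 ∈ W ∩ (X ∖ Z)
8 ∈ ((X ∩ V) ∖ ((X Δ V) ∩ Y)) and 8 ∈ (W ∩ (X ∖ Z)), so 8 ∈ ((X ∩ V) ∖ ((X Δ V) ∩ Y)) ∩ (W ∩ (X ∖ Z))

Yes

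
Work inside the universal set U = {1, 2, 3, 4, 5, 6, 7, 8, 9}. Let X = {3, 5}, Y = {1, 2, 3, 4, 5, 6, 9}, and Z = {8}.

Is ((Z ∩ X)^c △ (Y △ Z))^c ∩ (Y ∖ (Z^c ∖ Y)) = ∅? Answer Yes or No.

No

Z ∩ X = {}
(Z ∩ X)^c = {1, 2, 3, 4, 5, 6, 7, 8, 9}
Y △ Z = {1, 2, 3, 4, 5, 6, 8, 9}
(Z ∩ X)^c △ (Y △ Z) = {7}
((Z ∩ X)^c △ (Y △ Z))^c = {1, 2, 3, 4, 5, 6, 8, 9}
Z^c = {1, 2, 3, 4, 5, 6, 7, 9}
Z^c ∖ Y = {7}
Y ∖ (Z^c ∖ Y) = {1, 2, 3, 4, 5, 6, 9}
1 lies in both, so they are not disjoint.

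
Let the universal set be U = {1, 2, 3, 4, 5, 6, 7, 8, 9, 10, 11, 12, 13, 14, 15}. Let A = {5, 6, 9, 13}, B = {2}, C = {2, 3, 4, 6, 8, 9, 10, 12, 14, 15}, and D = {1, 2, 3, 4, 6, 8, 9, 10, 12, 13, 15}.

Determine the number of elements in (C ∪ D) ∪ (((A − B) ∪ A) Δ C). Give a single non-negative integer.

C ∪ D = {1, 2, 3, 4, 6, 8, 9, 10, 12, 13, 14, 15}
A − B = {5, 6, 9, 13}
(A − B) ∪ A = {5, 6, 9, 13}
((A − B) ∪ A) Δ C = {2, 3, 4, 5, 8, 10, 12, 13, 14, 15}
(C ∪ D) ∪ (((A − B) ∪ A) Δ C) = {1, 2, 3, 4, 5, 6, 8, 9, 10, 12, 13, 14, 15}
|(C ∪ D) ∪ (((A − B) ∪ A) Δ C)| = 13

13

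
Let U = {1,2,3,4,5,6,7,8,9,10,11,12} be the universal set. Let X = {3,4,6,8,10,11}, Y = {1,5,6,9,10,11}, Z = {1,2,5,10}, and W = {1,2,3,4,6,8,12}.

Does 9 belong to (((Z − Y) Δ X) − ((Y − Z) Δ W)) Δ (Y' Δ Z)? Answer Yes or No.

No

9 ∉ Z and 9 ∈ Y, so 9 ∉ Z − Y
9 ∉ (Z − Y) and 9 ∉ X, so 9 ∉ (Z − Y) Δ X
9 ∈ Y and 9 ∉ Z, so 9 ∈ Y − Z
9 ∈ (Y − Z) and 9 ∉ W, so 9 ∈ (Y − Z) Δ W
9 ∉ ((Z − Y) Δ X) and 9 ∈ ((Y − Z) Δ W), so 9 ∉ ((Z − Y) Δ X) − ((Y − Z) Δ W)
9 ∈ Y, so 9 ∉ Y'
9 ∉ Y' and 9 ∉ Z, so 9 ∉ Y' Δ Z
9 ∉ (((Z − Y) Δ X) − ((Y − Z) Δ W)) and 9 ∉ (Y' Δ Z), so 9 ∉ (((Z − Y) Δ X) − ((Y − Z) Δ W)) Δ (Y' Δ Z)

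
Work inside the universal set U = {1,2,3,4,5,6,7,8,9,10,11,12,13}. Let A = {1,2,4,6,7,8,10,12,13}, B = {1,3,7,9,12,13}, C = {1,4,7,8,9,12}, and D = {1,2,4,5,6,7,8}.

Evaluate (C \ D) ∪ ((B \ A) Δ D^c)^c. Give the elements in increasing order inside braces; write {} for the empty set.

{1,2,3,4,5,6,7,8,9,12}

C \ D = {9,12}
B \ A = {3,9}
D^c = {3,9,10,11,12,13}
(B \ A) Δ D^c = {10,11,12,13}
((B \ A) Δ D^c)^c = {1,2,3,4,5,6,7,8,9}
(C \ D) ∪ ((B \ A) Δ D^c)^c = {1,2,3,4,5,6,7,8,9,12}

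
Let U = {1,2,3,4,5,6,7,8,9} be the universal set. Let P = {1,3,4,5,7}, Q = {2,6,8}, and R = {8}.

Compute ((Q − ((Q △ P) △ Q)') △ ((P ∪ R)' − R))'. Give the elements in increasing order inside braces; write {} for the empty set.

{1,3,4,5,7,8}

Q △ P = {1,2,3,4,5,6,7,8}
(Q △ P) △ Q = {1,3,4,5,7}
((Q △ P) △ Q)' = {2,6,8,9}
Q − ((Q △ P) △ Q)' = {}
P ∪ R = {1,3,4,5,7,8}
(P ∪ R)' = {2,6,9}
(P ∪ R)' − R = {2,6,9}
(Q − ((Q △ P) △ Q)') △ ((P ∪ R)' − R) = {2,6,9}
((Q − ((Q △ P) △ Q)') △ ((P ∪ R)' − R))' = {1,3,4,5,7,8}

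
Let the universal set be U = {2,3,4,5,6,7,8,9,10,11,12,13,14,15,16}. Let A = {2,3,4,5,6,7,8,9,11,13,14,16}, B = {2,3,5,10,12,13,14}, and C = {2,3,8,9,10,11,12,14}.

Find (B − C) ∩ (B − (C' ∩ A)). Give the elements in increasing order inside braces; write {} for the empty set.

B − C = {5,13}
C' = {4,5,6,7,13,15,16}
C' ∩ A = {4,5,6,7,13,16}
B − (C' ∩ A) = {2,3,10,12,14}
(B − C) ∩ (B − (C' ∩ A)) = {}

{}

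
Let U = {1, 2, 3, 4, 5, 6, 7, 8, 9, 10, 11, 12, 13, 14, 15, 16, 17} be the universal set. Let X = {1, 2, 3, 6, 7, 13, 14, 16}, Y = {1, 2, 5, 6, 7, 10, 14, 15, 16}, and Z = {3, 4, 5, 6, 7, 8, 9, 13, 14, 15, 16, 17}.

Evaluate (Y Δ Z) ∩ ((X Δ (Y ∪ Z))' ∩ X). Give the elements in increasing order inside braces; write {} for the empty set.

{1, 2, 3, 13}

Y Δ Z = {1, 2, 3, 4, 8, 9, 10, 13, 17}
Y ∪ Z = {1, 2, 3, 4, 5, 6, 7, 8, 9, 10, 13, 14, 15, 16, 17}
X Δ (Y ∪ Z) = {4, 5, 8, 9, 10, 15, 17}
(X Δ (Y ∪ Z))' = {1, 2, 3, 6, 7, 11, 12, 13, 14, 16}
(X Δ (Y ∪ Z))' ∩ X = {1, 2, 3, 6, 7, 13, 14, 16}
(Y Δ Z) ∩ ((X Δ (Y ∪ Z))' ∩ X) = {1, 2, 3, 13}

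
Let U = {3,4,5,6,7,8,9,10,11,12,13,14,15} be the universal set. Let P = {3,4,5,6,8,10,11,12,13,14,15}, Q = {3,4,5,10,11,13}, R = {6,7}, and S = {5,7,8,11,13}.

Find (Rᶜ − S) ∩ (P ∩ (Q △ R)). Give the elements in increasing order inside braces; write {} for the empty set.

Rᶜ = {3,4,5,8,9,10,11,12,13,14,15}
Rᶜ − S = {3,4,9,10,12,14,15}
Q △ R = {3,4,5,6,7,10,11,13}
P ∩ (Q △ R) = {3,4,5,6,10,11,13}
(Rᶜ − S) ∩ (P ∩ (Q △ R)) = {3,4,10}

{3,4,10}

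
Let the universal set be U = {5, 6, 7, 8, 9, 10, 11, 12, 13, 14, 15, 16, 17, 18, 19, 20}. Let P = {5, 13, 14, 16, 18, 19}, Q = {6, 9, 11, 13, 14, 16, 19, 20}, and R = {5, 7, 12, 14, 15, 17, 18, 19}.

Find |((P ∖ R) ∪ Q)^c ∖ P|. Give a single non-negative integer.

6

P ∖ R = {13, 16}
(P ∖ R) ∪ Q = {6, 9, 11, 13, 14, 16, 19, 20}
((P ∖ R) ∪ Q)^c = {5, 7, 8, 10, 12, 15, 17, 18}
((P ∖ R) ∪ Q)^c ∖ P = {7, 8, 10, 12, 15, 17}
|((P ∖ R) ∪ Q)^c ∖ P| = 6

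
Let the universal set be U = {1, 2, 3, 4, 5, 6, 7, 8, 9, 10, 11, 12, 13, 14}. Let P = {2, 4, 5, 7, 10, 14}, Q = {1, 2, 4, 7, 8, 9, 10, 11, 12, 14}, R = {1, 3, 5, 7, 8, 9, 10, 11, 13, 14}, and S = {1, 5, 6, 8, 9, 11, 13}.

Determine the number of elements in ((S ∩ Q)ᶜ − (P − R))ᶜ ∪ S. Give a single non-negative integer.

9

S ∩ Q = {1, 8, 9, 11}
(S ∩ Q)ᶜ = {2, 3, 4, 5, 6, 7, 10, 12, 13, 14}
P − R = {2, 4}
(S ∩ Q)ᶜ − (P − R) = {3, 5, 6, 7, 10, 12, 13, 14}
((S ∩ Q)ᶜ − (P − R))ᶜ = {1, 2, 4, 8, 9, 11}
((S ∩ Q)ᶜ − (P − R))ᶜ ∪ S = {1, 2, 4, 5, 6, 8, 9, 11, 13}
|((S ∩ Q)ᶜ − (P − R))ᶜ ∪ S| = 9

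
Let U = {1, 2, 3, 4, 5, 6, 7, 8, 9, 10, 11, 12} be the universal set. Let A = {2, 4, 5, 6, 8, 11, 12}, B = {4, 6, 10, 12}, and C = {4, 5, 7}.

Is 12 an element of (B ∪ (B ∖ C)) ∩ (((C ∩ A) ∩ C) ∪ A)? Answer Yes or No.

12 ∈ B and 12 ∉ C, so 12 ∈ B ∖ C
12 ∈ B and 12 ∈ (B ∖ C), so 12 ∈ B ∪ (B ∖ C)
12 ∉ C and 12 ∈ A, so 12 ∉ C ∩ A
12 ∉ (C ∩ A) and 12 ∉ C, so 12 ∉ (C ∩ A) ∩ C
12 ∉ ((C ∩ A) ∩ C) and 12 ∈ A, so 12 ∈ ((C ∩ A) ∩ C) ∪ A
12 ∈ (B ∪ (B ∖ C)) and 12 ∈ (((C ∩ A) ∩ C) ∪ A), so 12 ∈ (B ∪ (B ∖ C)) ∩ (((C ∩ A) ∩ C) ∪ A)

Yes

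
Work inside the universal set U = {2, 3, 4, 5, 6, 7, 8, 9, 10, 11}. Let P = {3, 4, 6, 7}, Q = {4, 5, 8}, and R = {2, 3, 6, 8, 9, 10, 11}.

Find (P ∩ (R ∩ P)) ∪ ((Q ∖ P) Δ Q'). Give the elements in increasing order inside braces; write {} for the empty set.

R ∩ P = {3, 6}
P ∩ (R ∩ P) = {3, 6}
Q ∖ P = {5, 8}
Q' = {2, 3, 6, 7, 9, 10, 11}
(Q ∖ P) Δ Q' = {2, 3, 5, 6, 7, 8, 9, 10, 11}
(P ∩ (R ∩ P)) ∪ ((Q ∖ P) Δ Q') = {2, 3, 5, 6, 7, 8, 9, 10, 11}

{2, 3, 5, 6, 7, 8, 9, 10, 11}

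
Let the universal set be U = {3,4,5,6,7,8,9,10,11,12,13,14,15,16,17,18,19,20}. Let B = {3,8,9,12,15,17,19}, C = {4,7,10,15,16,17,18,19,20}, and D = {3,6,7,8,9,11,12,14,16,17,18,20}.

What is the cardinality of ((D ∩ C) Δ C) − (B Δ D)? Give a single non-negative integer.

2

D ∩ C = {7,16,17,18,20}
(D ∩ C) Δ C = {4,10,15,19}
B Δ D = {6,7,11,14,15,16,18,19,20}
((D ∩ C) Δ C) − (B Δ D) = {4,10}
|((D ∩ C) Δ C) − (B Δ D)| = 2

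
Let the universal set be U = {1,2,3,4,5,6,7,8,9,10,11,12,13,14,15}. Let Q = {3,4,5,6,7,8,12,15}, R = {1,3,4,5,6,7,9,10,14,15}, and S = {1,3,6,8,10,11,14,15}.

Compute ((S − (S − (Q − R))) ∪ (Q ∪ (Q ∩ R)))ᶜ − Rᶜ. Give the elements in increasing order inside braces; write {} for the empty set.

Q − R = {8,12}
S − (Q − R) = {1,3,6,10,11,14,15}
S − (S − (Q − R)) = {8}
Q ∩ R = {3,4,5,6,7,15}
Q ∪ (Q ∩ R) = {3,4,5,6,7,8,12,15}
(S − (S − (Q − R))) ∪ (Q ∪ (Q ∩ R)) = {3,4,5,6,7,8,12,15}
((S − (S − (Q − R))) ∪ (Q ∪ (Q ∩ R)))ᶜ = {1,2,9,10,11,13,14}
Rᶜ = {2,8,11,12,13}
((S − (S − (Q − R))) ∪ (Q ∪ (Q ∩ R)))ᶜ − Rᶜ = {1,9,10,14}

{1,9,10,14}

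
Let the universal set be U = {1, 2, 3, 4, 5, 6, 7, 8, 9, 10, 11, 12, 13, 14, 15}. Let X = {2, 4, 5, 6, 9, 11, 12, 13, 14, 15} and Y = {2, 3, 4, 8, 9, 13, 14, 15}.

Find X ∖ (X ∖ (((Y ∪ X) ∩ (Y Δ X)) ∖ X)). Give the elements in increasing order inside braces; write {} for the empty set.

{}

Y ∪ X = {2, 3, 4, 5, 6, 8, 9, 11, 12, 13, 14, 15}
Y Δ X = {3, 5, 6, 8, 11, 12}
(Y ∪ X) ∩ (Y Δ X) = {3, 5, 6, 8, 11, 12}
((Y ∪ X) ∩ (Y Δ X)) ∖ X = {3, 8}
X ∖ (((Y ∪ X) ∩ (Y Δ X)) ∖ X) = {2, 4, 5, 6, 9, 11, 12, 13, 14, 15}
X ∖ (X ∖ (((Y ∪ X) ∩ (Y Δ X)) ∖ X)) = {}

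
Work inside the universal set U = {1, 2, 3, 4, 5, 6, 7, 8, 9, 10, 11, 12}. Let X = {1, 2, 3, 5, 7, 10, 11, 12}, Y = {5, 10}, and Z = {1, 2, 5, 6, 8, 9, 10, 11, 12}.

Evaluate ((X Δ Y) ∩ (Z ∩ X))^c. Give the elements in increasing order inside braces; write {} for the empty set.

{3, 4, 5, 6, 7, 8, 9, 10}

X Δ Y = {1, 2, 3, 7, 11, 12}
Z ∩ X = {1, 2, 5, 10, 11, 12}
(X Δ Y) ∩ (Z ∩ X) = {1, 2, 11, 12}
((X Δ Y) ∩ (Z ∩ X))^c = {3, 4, 5, 6, 7, 8, 9, 10}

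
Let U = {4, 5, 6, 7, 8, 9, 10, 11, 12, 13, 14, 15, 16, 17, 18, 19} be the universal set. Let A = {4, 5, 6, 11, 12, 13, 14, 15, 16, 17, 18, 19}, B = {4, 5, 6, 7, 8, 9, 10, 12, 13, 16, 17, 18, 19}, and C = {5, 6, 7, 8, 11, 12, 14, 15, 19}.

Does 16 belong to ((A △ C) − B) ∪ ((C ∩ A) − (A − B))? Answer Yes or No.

No

16 ∈ A and 16 ∉ C, so 16 ∈ A △ C
16 ∈ (A △ C) and 16 ∈ B, so 16 ∉ (A △ C) − B
16 ∉ C and 16 ∈ A, so 16 ∉ C ∩ A
16 ∈ A and 16 ∈ B, so 16 ∉ A − B
16 ∉ (C ∩ A) and 16 ∉ (A − B), so 16 ∉ (C ∩ A) − (A − B)
16 ∉ ((A △ C) − B) and 16 ∉ ((C ∩ A) − (A − B)), so 16 ∉ ((A △ C) − B) ∪ ((C ∩ A) − (A − B))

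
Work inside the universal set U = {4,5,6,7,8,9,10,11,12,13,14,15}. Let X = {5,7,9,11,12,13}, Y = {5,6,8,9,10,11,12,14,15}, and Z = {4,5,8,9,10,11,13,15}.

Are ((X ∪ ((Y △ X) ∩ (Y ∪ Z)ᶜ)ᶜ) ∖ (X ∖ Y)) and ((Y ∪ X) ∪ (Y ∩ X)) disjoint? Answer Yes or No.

No

Y △ X = {6,7,8,10,13,14,15}
Y ∪ Z = {4,5,6,8,9,10,11,12,13,14,15}
(Y ∪ Z)ᶜ = {7}
(Y △ X) ∩ (Y ∪ Z)ᶜ = {7}
((Y △ X) ∩ (Y ∪ Z)ᶜ)ᶜ = {4,5,6,8,9,10,11,12,13,14,15}
X ∪ ((Y △ X) ∩ (Y ∪ Z)ᶜ)ᶜ = {4,5,6,7,8,9,10,11,12,13,14,15}
X ∖ Y = {7,13}
(X ∪ ((Y △ X) ∩ (Y ∪ Z)ᶜ)ᶜ) ∖ (X ∖ Y) = {4,5,6,8,9,10,11,12,14,15}
Y ∪ X = {5,6,7,8,9,10,11,12,13,14,15}
Y ∩ X = {5,9,11,12}
(Y ∪ X) ∪ (Y ∩ X) = {5,6,7,8,9,10,11,12,13,14,15}
5 lies in both, so they are not disjoint.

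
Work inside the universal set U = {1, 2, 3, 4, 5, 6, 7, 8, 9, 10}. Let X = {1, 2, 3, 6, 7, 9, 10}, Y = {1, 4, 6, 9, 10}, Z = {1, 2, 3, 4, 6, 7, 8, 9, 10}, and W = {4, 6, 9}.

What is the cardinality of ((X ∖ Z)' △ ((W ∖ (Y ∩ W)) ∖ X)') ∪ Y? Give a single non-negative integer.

5

X ∖ Z = {}
(X ∖ Z)' = {1, 2, 3, 4, 5, 6, 7, 8, 9, 10}
Y ∩ W = {4, 6, 9}
W ∖ (Y ∩ W) = {}
(W ∖ (Y ∩ W)) ∖ X = {}
((W ∖ (Y ∩ W)) ∖ X)' = {1, 2, 3, 4, 5, 6, 7, 8, 9, 10}
(X ∖ Z)' △ ((W ∖ (Y ∩ W)) ∖ X)' = {}
((X ∖ Z)' △ ((W ∖ (Y ∩ W)) ∖ X)') ∪ Y = {1, 4, 6, 9, 10}
|((X ∖ Z)' △ ((W ∖ (Y ∩ W)) ∖ X)') ∪ Y| = 5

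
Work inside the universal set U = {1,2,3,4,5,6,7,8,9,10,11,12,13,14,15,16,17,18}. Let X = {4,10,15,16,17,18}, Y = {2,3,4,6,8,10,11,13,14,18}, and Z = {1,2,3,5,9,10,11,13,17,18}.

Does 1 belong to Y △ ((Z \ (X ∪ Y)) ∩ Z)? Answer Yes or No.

Yes

1 ∉ X and 1 ∉ Y, so 1 ∉ X ∪ Y
1 ∈ Z and 1 ∉ (X ∪ Y), so 1 ∈ Z \ (X ∪ Y)
1 ∈ (Z \ (X ∪ Y)) and 1 ∈ Z, so 1 ∈ (Z \ (X ∪ Y)) ∩ Z
1 ∉ Y and 1 ∈ ((Z \ (X ∪ Y)) ∩ Z), so 1 ∈ Y △ ((Z \ (X ∪ Y)) ∩ Z)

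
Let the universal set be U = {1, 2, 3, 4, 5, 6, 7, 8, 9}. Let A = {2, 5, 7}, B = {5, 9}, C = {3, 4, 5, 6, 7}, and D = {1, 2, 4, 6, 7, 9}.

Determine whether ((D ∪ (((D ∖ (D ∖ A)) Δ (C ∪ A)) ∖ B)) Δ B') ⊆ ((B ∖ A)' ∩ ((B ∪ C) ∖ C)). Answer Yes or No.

D ∖ A = {1, 4, 6, 9}
D ∖ (D ∖ A) = {2, 7}
C ∪ A = {2, 3, 4, 5, 6, 7}
(D ∖ (D ∖ A)) Δ (C ∪ A) = {3, 4, 5, 6}
((D ∖ (D ∖ A)) Δ (C ∪ A)) ∖ B = {3, 4, 6}
D ∪ (((D ∖ (D ∖ A)) Δ (C ∪ A)) ∖ B) = {1, 2, 3, 4, 6, 7, 9}
B' = {1, 2, 3, 4, 6, 7, 8}
(D ∪ (((D ∖ (D ∖ A)) Δ (C ∪ A)) ∖ B)) Δ B' = {8, 9}
B ∖ A = {9}
(B ∖ A)' = {1, 2, 3, 4, 5, 6, 7, 8}
B ∪ C = {3, 4, 5, 6, 7, 9}
(B ∪ C) ∖ C = {9}
(B ∖ A)' ∩ ((B ∪ C) ∖ C) = {}
8 ∈ (D ∪ (((D ∖ (D ∖ A)) Δ (C ∪ A)) ∖ B)) Δ B' but 8 ∉ (B ∖ A)' ∩ ((B ∪ C) ∖ C), so the inclusion fails.

No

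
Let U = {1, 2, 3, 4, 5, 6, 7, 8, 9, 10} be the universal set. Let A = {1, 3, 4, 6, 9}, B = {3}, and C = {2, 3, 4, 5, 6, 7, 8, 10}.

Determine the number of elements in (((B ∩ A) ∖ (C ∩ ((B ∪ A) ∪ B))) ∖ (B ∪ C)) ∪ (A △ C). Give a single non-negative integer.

7

B ∩ A = {3}
B ∪ A = {1, 3, 4, 6, 9}
(B ∪ A) ∪ B = {1, 3, 4, 6, 9}
C ∩ ((B ∪ A) ∪ B) = {3, 4, 6}
(B ∩ A) ∖ (C ∩ ((B ∪ A) ∪ B)) = {}
B ∪ C = {2, 3, 4, 5, 6, 7, 8, 10}
((B ∩ A) ∖ (C ∩ ((B ∪ A) ∪ B))) ∖ (B ∪ C) = {}
A △ C = {1, 2, 5, 7, 8, 9, 10}
(((B ∩ A) ∖ (C ∩ ((B ∪ A) ∪ B))) ∖ (B ∪ C)) ∪ (A △ C) = {1, 2, 5, 7, 8, 9, 10}
|(((B ∩ A) ∖ (C ∩ ((B ∪ A) ∪ B))) ∖ (B ∪ C)) ∪ (A △ C)| = 7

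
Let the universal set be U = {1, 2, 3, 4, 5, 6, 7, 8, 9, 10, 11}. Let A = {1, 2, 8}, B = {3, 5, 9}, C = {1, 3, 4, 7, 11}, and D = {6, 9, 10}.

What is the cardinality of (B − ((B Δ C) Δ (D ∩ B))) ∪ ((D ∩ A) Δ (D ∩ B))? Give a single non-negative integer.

2

B Δ C = {1, 4, 5, 7, 9, 11}
D ∩ B = {9}
(B Δ C) Δ (D ∩ B) = {1, 4, 5, 7, 11}
B − ((B Δ C) Δ (D ∩ B)) = {3, 9}
D ∩ A = {}
(D ∩ A) Δ (D ∩ B) = {9}
(B − ((B Δ C) Δ (D ∩ B))) ∪ ((D ∩ A) Δ (D ∩ B)) = {3, 9}
|(B − ((B Δ C) Δ (D ∩ B))) ∪ ((D ∩ A) Δ (D ∩ B))| = 2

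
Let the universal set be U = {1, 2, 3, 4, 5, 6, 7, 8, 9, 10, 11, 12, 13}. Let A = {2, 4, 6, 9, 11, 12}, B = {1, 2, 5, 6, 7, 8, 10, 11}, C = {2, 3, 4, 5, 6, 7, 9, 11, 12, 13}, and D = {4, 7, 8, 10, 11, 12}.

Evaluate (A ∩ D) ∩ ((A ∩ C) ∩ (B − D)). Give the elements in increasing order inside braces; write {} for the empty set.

{}

A ∩ D = {4, 11, 12}
A ∩ C = {2, 4, 6, 9, 11, 12}
B − D = {1, 2, 5, 6}
(A ∩ C) ∩ (B − D) = {2, 6}
(A ∩ D) ∩ ((A ∩ C) ∩ (B − D)) = {}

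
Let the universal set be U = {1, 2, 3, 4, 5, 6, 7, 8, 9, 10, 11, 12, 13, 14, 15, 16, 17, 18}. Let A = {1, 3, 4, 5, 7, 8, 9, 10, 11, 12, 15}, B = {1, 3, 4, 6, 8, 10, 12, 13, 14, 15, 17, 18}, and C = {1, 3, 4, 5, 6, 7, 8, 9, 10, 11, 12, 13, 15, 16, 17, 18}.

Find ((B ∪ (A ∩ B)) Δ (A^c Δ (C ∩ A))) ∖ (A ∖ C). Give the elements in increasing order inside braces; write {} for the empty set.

A ∩ B = {1, 3, 4, 8, 10, 12, 15}
B ∪ (A ∩ B) = {1, 3, 4, 6, 8, 10, 12, 13, 14, 15, 17, 18}
A^c = {2, 6, 13, 14, 16, 17, 18}
C ∩ A = {1, 3, 4, 5, 7, 8, 9, 10, 11, 12, 15}
A^c Δ (C ∩ A) = {1, 2, 3, 4, 5, 6, 7, 8, 9, 10, 11, 12, 13, 14, 15, 16, 17, 18}
(B ∪ (A ∩ B)) Δ (A^c Δ (C ∩ A)) = {2, 5, 7, 9, 11, 16}
A ∖ C = {}
((B ∪ (A ∩ B)) Δ (A^c Δ (C ∩ A))) ∖ (A ∖ C) = {2, 5, 7, 9, 11, 16}

{2, 5, 7, 9, 11, 16}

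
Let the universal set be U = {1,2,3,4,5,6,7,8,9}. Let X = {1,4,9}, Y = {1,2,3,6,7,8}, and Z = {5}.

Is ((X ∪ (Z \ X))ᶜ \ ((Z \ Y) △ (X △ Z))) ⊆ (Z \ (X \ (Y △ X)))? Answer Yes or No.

Z \ X = {5}
X ∪ (Z \ X) = {1,4,5,9}
(X ∪ (Z \ X))ᶜ = {2,3,6,7,8}
Z \ Y = {5}
X △ Z = {1,4,5,9}
(Z \ Y) △ (X △ Z) = {1,4,9}
(X ∪ (Z \ X))ᶜ \ ((Z \ Y) △ (X △ Z)) = {2,3,6,7,8}
Y △ X = {2,3,4,6,7,8,9}
X \ (Y △ X) = {1}
Z \ (X \ (Y △ X)) = {5}
2 ∈ (X ∪ (Z \ X))ᶜ \ ((Z \ Y) △ (X △ Z)) but 2 ∉ Z \ (X \ (Y △ X)), so the inclusion fails.

No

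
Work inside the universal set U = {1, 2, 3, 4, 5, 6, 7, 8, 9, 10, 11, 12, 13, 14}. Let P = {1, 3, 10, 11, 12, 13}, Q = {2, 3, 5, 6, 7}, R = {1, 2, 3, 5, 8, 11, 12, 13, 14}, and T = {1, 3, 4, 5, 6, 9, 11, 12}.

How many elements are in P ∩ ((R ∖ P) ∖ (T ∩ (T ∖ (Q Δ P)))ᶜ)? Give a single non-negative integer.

R ∖ P = {2, 5, 8, 14}
Q Δ P = {1, 2, 5, 6, 7, 10, 11, 12, 13}
T ∖ (Q Δ P) = {3, 4, 9}
T ∩ (T ∖ (Q Δ P)) = {3, 4, 9}
(T ∩ (T ∖ (Q Δ P)))ᶜ = {1, 2, 5, 6, 7, 8, 10, 11, 12, 13, 14}
(R ∖ P) ∖ (T ∩ (T ∖ (Q Δ P)))ᶜ = {}
P ∩ ((R ∖ P) ∖ (T ∩ (T ∖ (Q Δ P)))ᶜ) = {}
|P ∩ ((R ∖ P) ∖ (T ∩ (T ∖ (Q Δ P)))ᶜ)| = 0

0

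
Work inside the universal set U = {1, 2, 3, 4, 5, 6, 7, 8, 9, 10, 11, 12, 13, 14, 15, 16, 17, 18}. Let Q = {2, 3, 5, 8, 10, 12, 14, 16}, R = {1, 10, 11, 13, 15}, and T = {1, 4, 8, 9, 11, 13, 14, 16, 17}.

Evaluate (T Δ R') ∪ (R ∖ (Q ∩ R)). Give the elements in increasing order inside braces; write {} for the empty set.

{1, 2, 3, 5, 6, 7, 11, 12, 13, 15, 18}

R' = {2, 3, 4, 5, 6, 7, 8, 9, 12, 14, 16, 17, 18}
T Δ R' = {1, 2, 3, 5, 6, 7, 11, 12, 13, 18}
Q ∩ R = {10}
R ∖ (Q ∩ R) = {1, 11, 13, 15}
(T Δ R') ∪ (R ∖ (Q ∩ R)) = {1, 2, 3, 5, 6, 7, 11, 12, 13, 15, 18}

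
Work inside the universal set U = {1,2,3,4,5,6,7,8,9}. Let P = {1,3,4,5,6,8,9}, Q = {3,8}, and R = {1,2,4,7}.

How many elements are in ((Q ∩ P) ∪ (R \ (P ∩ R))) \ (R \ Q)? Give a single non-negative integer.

2

Q ∩ P = {3,8}
P ∩ R = {1,4}
R \ (P ∩ R) = {2,7}
(Q ∩ P) ∪ (R \ (P ∩ R)) = {2,3,7,8}
R \ Q = {1,2,4,7}
((Q ∩ P) ∪ (R \ (P ∩ R))) \ (R \ Q) = {3,8}
|((Q ∩ P) ∪ (R \ (P ∩ R))) \ (R \ Q)| = 2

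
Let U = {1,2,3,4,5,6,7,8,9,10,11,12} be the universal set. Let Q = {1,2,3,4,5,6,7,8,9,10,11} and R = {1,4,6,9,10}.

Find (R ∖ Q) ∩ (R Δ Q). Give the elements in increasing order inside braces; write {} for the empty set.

R ∖ Q = {}
R Δ Q = {2,3,5,7,8,11}
(R ∖ Q) ∩ (R Δ Q) = {}

{}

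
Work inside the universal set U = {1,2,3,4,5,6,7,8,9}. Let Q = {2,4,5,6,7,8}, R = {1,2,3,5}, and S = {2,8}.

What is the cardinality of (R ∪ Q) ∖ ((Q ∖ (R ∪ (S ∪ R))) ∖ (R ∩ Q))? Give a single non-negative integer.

5

R ∪ Q = {1,2,3,4,5,6,7,8}
S ∪ R = {1,2,3,5,8}
R ∪ (S ∪ R) = {1,2,3,5,8}
Q ∖ (R ∪ (S ∪ R)) = {4,6,7}
R ∩ Q = {2,5}
(Q ∖ (R ∪ (S ∪ R))) ∖ (R ∩ Q) = {4,6,7}
(R ∪ Q) ∖ ((Q ∖ (R ∪ (S ∪ R))) ∖ (R ∩ Q)) = {1,2,3,5,8}
|(R ∪ Q) ∖ ((Q ∖ (R ∪ (S ∪ R))) ∖ (R ∩ Q))| = 5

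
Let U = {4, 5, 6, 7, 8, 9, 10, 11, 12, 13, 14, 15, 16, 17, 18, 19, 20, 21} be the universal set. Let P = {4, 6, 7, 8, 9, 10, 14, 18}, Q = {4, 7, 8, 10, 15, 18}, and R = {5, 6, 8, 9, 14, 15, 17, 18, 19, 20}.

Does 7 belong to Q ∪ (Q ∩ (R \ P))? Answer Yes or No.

7 ∉ R and 7 ∈ P, so 7 ∉ R \ P
7 ∈ Q and 7 ∉ (R \ P), so 7 ∉ Q ∩ (R \ P)
7 ∈ Q and 7 ∉ (Q ∩ (R \ P)), so 7 ∈ Q ∪ (Q ∩ (R \ P))

Yes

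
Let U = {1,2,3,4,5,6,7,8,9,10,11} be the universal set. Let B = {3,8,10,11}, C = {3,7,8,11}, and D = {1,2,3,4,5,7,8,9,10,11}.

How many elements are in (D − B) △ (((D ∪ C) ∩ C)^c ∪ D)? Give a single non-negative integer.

5

D − B = {1,2,4,5,7,9}
D ∪ C = {1,2,3,4,5,7,8,9,10,11}
(D ∪ C) ∩ C = {3,7,8,11}
((D ∪ C) ∩ C)^c = {1,2,4,5,6,9,10}
((D ∪ C) ∩ C)^c ∪ D = {1,2,3,4,5,6,7,8,9,10,11}
(D − B) △ (((D ∪ C) ∩ C)^c ∪ D) = {3,6,8,10,11}
|(D − B) △ (((D ∪ C) ∩ C)^c ∪ D)| = 5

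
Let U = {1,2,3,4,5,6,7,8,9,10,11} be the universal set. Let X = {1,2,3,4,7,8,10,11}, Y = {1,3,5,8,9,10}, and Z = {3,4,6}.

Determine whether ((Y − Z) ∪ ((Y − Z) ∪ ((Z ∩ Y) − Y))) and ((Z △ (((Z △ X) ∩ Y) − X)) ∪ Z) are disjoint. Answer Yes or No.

Yes

Y − Z = {1,5,8,9,10}
Z ∩ Y = {3}
(Z ∩ Y) − Y = {}
(Y − Z) ∪ ((Z ∩ Y) − Y) = {1,5,8,9,10}
(Y − Z) ∪ ((Y − Z) ∪ ((Z ∩ Y) − Y)) = {1,5,8,9,10}
Z △ X = {1,2,6,7,8,10,11}
(Z △ X) ∩ Y = {1,8,10}
((Z △ X) ∩ Y) − X = {}
Z △ (((Z △ X) ∩ Y) − X) = {3,4,6}
(Z △ (((Z △ X) ∩ Y) − X)) ∪ Z = {3,4,6}
{1,5,8,9,10} and {3,4,6} share no elements.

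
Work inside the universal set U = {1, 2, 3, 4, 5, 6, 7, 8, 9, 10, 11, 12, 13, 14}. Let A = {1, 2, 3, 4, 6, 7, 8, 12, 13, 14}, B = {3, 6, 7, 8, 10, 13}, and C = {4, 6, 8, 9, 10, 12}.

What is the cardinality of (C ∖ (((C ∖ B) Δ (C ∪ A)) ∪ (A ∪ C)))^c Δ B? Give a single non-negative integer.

C ∖ B = {4, 9, 12}
C ∪ A = {1, 2, 3, 4, 6, 7, 8, 9, 10, 12, 13, 14}
(C ∖ B) Δ (C ∪ A) = {1, 2, 3, 6, 7, 8, 10, 13, 14}
A ∪ C = {1, 2, 3, 4, 6, 7, 8, 9, 10, 12, 13, 14}
((C ∖ B) Δ (C ∪ A)) ∪ (A ∪ C) = {1, 2, 3, 4, 6, 7, 8, 9, 10, 12, 13, 14}
C ∖ (((C ∖ B) Δ (C ∪ A)) ∪ (A ∪ C)) = {}
(C ∖ (((C ∖ B) Δ (C ∪ A)) ∪ (A ∪ C)))^c = {1, 2, 3, 4, 5, 6, 7, 8, 9, 10, 11, 12, 13, 14}
(C ∖ (((C ∖ B) Δ (C ∪ A)) ∪ (A ∪ C)))^c Δ B = {1, 2, 4, 5, 9, 11, 12, 14}
|(C ∖ (((C ∖ B) Δ (C ∪ A)) ∪ (A ∪ C)))^c Δ B| = 8

8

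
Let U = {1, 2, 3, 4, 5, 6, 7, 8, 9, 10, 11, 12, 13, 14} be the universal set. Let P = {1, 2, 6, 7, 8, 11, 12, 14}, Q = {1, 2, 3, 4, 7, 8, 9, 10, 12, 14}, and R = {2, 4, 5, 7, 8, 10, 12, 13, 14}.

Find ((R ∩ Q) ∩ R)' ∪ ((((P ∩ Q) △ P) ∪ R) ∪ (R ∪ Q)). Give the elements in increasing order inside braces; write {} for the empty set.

R ∩ Q = {2, 4, 7, 8, 10, 12, 14}
(R ∩ Q) ∩ R = {2, 4, 7, 8, 10, 12, 14}
((R ∩ Q) ∩ R)' = {1, 3, 5, 6, 9, 11, 13}
P ∩ Q = {1, 2, 7, 8, 12, 14}
(P ∩ Q) △ P = {6, 11}
((P ∩ Q) △ P) ∪ R = {2, 4, 5, 6, 7, 8, 10, 11, 12, 13, 14}
R ∪ Q = {1, 2, 3, 4, 5, 7, 8, 9, 10, 12, 13, 14}
(((P ∩ Q) △ P) ∪ R) ∪ (R ∪ Q) = {1, 2, 3, 4, 5, 6, 7, 8, 9, 10, 11, 12, 13, 14}
((R ∩ Q) ∩ R)' ∪ ((((P ∩ Q) △ P) ∪ R) ∪ (R ∪ Q)) = {1, 2, 3, 4, 5, 6, 7, 8, 9, 10, 11, 12, 13, 14}

{1, 2, 3, 4, 5, 6, 7, 8, 9, 10, 11, 12, 13, 14}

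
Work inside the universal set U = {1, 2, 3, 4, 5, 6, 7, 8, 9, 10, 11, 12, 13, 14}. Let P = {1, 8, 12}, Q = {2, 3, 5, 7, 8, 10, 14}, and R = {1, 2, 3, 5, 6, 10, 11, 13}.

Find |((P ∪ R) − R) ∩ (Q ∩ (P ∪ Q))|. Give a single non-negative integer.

P ∪ R = {1, 2, 3, 5, 6, 8, 10, 11, 12, 13}
(P ∪ R) − R = {8, 12}
P ∪ Q = {1, 2, 3, 5, 7, 8, 10, 12, 14}
Q ∩ (P ∪ Q) = {2, 3, 5, 7, 8, 10, 14}
((P ∪ R) − R) ∩ (Q ∩ (P ∪ Q)) = {8}
|((P ∪ R) − R) ∩ (Q ∩ (P ∪ Q))| = 1

1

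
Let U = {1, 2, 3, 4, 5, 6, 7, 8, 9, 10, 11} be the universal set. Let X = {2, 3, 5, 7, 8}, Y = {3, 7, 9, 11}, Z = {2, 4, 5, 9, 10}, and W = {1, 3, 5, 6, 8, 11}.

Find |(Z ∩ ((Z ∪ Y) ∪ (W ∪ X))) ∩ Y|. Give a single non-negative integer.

Z ∪ Y = {2, 3, 4, 5, 7, 9, 10, 11}
W ∪ X = {1, 2, 3, 5, 6, 7, 8, 11}
(Z ∪ Y) ∪ (W ∪ X) = {1, 2, 3, 4, 5, 6, 7, 8, 9, 10, 11}
Z ∩ ((Z ∪ Y) ∪ (W ∪ X)) = {2, 4, 5, 9, 10}
(Z ∩ ((Z ∪ Y) ∪ (W ∪ X))) ∩ Y = {9}
|(Z ∩ ((Z ∪ Y) ∪ (W ∪ X))) ∩ Y| = 1

1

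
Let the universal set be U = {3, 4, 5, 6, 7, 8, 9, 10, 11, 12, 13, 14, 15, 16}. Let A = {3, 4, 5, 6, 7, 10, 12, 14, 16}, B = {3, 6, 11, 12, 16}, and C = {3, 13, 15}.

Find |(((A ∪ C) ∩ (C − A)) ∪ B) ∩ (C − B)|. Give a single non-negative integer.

2

A ∪ C = {3, 4, 5, 6, 7, 10, 12, 13, 14, 15, 16}
C − A = {13, 15}
(A ∪ C) ∩ (C − A) = {13, 15}
((A ∪ C) ∩ (C − A)) ∪ B = {3, 6, 11, 12, 13, 15, 16}
C − B = {13, 15}
(((A ∪ C) ∩ (C − A)) ∪ B) ∩ (C − B) = {13, 15}
|(((A ∪ C) ∩ (C − A)) ∪ B) ∩ (C − B)| = 2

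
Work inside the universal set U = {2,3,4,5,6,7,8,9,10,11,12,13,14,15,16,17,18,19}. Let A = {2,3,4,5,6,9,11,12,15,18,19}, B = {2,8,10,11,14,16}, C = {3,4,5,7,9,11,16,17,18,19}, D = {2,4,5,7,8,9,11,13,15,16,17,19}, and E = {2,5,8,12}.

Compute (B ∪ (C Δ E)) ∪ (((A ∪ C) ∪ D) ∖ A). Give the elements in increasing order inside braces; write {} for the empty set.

C Δ E = {2,3,4,7,8,9,11,12,16,17,18,19}
B ∪ (C Δ E) = {2,3,4,7,8,9,10,11,12,14,16,17,18,19}
A ∪ C = {2,3,4,5,6,7,9,11,12,15,16,17,18,19}
(A ∪ C) ∪ D = {2,3,4,5,6,7,8,9,11,12,13,15,16,17,18,19}
((A ∪ C) ∪ D) ∖ A = {7,8,13,16,17}
(B ∪ (C Δ E)) ∪ (((A ∪ C) ∪ D) ∖ A) = {2,3,4,7,8,9,10,11,12,13,14,16,17,18,19}

{2,3,4,7,8,9,10,11,12,13,14,16,17,18,19}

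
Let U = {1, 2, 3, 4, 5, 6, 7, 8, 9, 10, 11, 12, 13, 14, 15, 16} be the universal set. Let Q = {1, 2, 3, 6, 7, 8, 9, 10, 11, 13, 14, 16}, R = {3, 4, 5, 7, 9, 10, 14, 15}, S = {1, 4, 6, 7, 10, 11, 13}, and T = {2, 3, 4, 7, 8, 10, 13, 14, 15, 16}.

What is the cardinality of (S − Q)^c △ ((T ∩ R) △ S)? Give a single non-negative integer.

S − Q = {4}
(S − Q)^c = {1, 2, 3, 5, 6, 7, 8, 9, 10, 11, 12, 13, 14, 15, 16}
T ∩ R = {3, 4, 7, 10, 14, 15}
(T ∩ R) △ S = {1, 3, 6, 11, 13, 14, 15}
(S − Q)^c △ ((T ∩ R) △ S) = {2, 5, 7, 8, 9, 10, 12, 16}
|(S − Q)^c △ ((T ∩ R) △ S)| = 8

8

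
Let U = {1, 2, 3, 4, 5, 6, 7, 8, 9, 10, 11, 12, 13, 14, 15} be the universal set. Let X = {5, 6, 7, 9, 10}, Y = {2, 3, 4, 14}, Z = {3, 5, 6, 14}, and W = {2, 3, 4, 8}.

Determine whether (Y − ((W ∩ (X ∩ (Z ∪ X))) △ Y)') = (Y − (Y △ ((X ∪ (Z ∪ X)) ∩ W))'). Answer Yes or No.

Z ∪ X = {3, 5, 6, 7, 9, 10, 14}
X ∩ (Z ∪ X) = {5, 6, 7, 9, 10}
W ∩ (X ∩ (Z ∪ X)) = {}
(W ∩ (X ∩ (Z ∪ X))) △ Y = {2, 3, 4, 14}
((W ∩ (X ∩ (Z ∪ X))) △ Y)' = {1, 5, 6, 7, 8, 9, 10, 11, 12, 13, 15}
Y − ((W ∩ (X ∩ (Z ∪ X))) △ Y)' = {2, 3, 4, 14}
X ∪ (Z ∪ X) = {3, 5, 6, 7, 9, 10, 14}
(X ∪ (Z ∪ X)) ∩ W = {3}
Y △ ((X ∪ (Z ∪ X)) ∩ W) = {2, 4, 14}
(Y △ ((X ∪ (Z ∪ X)) ∩ W))' = {1, 3, 5, 6, 7, 8, 9, 10, 11, 12, 13, 15}
Y − (Y △ ((X ∪ (Z ∪ X)) ∩ W))' = {2, 4, 14}
3 ∈ Y − ((W ∩ (X ∩ (Z ∪ X))) △ Y)' but 3 ∉ Y − (Y △ ((X ∪ (Z ∪ X)) ∩ W))', so they differ.

No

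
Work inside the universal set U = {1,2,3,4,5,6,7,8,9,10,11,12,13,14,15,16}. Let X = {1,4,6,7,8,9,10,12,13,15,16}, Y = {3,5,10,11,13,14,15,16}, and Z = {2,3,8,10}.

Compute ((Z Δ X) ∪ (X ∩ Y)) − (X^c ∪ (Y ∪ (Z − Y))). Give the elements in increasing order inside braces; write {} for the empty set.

Z Δ X = {1,2,3,4,6,7,9,12,13,15,16}
X ∩ Y = {10,13,15,16}
(Z Δ X) ∪ (X ∩ Y) = {1,2,3,4,6,7,9,10,12,13,15,16}
X^c = {2,3,5,11,14}
Z − Y = {2,8}
Y ∪ (Z − Y) = {2,3,5,8,10,11,13,14,15,16}
X^c ∪ (Y ∪ (Z − Y)) = {2,3,5,8,10,11,13,14,15,16}
((Z Δ X) ∪ (X ∩ Y)) − (X^c ∪ (Y ∪ (Z − Y))) = {1,4,6,7,9,12}

{1,4,6,7,9,12}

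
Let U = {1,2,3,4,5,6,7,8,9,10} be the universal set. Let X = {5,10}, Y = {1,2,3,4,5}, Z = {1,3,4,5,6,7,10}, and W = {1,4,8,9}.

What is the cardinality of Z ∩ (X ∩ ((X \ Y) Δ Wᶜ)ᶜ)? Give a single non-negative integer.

X \ Y = {10}
Wᶜ = {2,3,5,6,7,10}
(X \ Y) Δ Wᶜ = {2,3,5,6,7}
((X \ Y) Δ Wᶜ)ᶜ = {1,4,8,9,10}
X ∩ ((X \ Y) Δ Wᶜ)ᶜ = {10}
Z ∩ (X ∩ ((X \ Y) Δ Wᶜ)ᶜ) = {10}
|Z ∩ (X ∩ ((X \ Y) Δ Wᶜ)ᶜ)| = 1

1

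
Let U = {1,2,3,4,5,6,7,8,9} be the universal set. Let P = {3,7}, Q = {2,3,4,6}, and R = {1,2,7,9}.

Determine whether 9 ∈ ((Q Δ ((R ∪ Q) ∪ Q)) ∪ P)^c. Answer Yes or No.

No

9 ∈ R and 9 ∉ Q, so 9 ∈ R ∪ Q
9 ∈ (R ∪ Q) and 9 ∉ Q, so 9 ∈ (R ∪ Q) ∪ Q
9 ∉ Q and 9 ∈ ((R ∪ Q) ∪ Q), so 9 ∈ Q Δ ((R ∪ Q) ∪ Q)
9 ∈ (Q Δ ((R ∪ Q) ∪ Q)) and 9 ∉ P, so 9 ∈ (Q Δ ((R ∪ Q) ∪ Q)) ∪ P
9 ∉ ((Q Δ ((R ∪ Q) ∪ Q)) ∪ P)^c since 9 ∈ ((Q Δ ((R ∪ Q) ∪ Q)) ∪ P)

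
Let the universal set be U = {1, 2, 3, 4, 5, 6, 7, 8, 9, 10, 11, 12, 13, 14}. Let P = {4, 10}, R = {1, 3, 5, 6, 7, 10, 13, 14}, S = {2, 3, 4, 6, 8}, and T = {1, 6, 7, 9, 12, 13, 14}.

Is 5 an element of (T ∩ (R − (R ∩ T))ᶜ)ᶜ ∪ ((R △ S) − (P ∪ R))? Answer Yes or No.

5 ∈ R and 5 ∉ T, so 5 ∉ R ∩ T
5 ∈ R and 5 ∉ (R ∩ T), so 5 ∈ R − (R ∩ T)
5 ∉ (R − (R ∩ T))ᶜ since 5 ∈ (R − (R ∩ T))
5 ∉ T and 5 ∉ (R − (R ∩ T))ᶜ, so 5 ∉ T ∩ (R − (R ∩ T))ᶜ
5 ∈ (T ∩ (R − (R ∩ T))ᶜ)ᶜ since 5 ∉ (T ∩ (R − (R ∩ T))ᶜ)
5 ∈ R and 5 ∉ S, so 5 ∈ R △ S
5 ∉ P and 5 ∈ R, so 5 ∈ P ∪ R
5 ∈ (R △ S) and 5 ∈ (P ∪ R), so 5 ∉ (R △ S) − (P ∪ R)
5 ∈ (T ∩ (R − (R ∩ T))ᶜ)ᶜ and 5 ∉ ((R △ S) − (P ∪ R)), so 5 ∈ (T ∩ (R − (R ∩ T))ᶜ)ᶜ ∪ ((R △ S) − (P ∪ R))

Yes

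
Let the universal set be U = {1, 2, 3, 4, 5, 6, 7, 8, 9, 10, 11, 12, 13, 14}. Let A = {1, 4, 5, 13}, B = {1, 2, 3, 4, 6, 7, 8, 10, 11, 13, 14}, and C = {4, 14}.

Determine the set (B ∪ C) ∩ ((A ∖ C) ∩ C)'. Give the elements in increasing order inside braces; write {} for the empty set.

B ∪ C = {1, 2, 3, 4, 6, 7, 8, 10, 11, 13, 14}
A ∖ C = {1, 5, 13}
(A ∖ C) ∩ C = {}
((A ∖ C) ∩ C)' = {1, 2, 3, 4, 5, 6, 7, 8, 9, 10, 11, 12, 13, 14}
(B ∪ C) ∩ ((A ∖ C) ∩ C)' = {1, 2, 3, 4, 6, 7, 8, 10, 11, 13, 14}

{1, 2, 3, 4, 6, 7, 8, 10, 11, 13, 14}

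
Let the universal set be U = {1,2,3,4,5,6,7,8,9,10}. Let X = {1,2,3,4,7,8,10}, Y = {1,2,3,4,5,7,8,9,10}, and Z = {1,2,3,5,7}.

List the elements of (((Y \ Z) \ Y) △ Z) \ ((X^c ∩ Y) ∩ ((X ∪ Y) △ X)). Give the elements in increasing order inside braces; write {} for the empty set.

{1,2,3,7}

Y \ Z = {4,8,9,10}
(Y \ Z) \ Y = {}
((Y \ Z) \ Y) △ Z = {1,2,3,5,7}
X^c = {5,6,9}
X^c ∩ Y = {5,9}
X ∪ Y = {1,2,3,4,5,7,8,9,10}
(X ∪ Y) △ X = {5,9}
(X^c ∩ Y) ∩ ((X ∪ Y) △ X) = {5,9}
(((Y \ Z) \ Y) △ Z) \ ((X^c ∩ Y) ∩ ((X ∪ Y) △ X)) = {1,2,3,7}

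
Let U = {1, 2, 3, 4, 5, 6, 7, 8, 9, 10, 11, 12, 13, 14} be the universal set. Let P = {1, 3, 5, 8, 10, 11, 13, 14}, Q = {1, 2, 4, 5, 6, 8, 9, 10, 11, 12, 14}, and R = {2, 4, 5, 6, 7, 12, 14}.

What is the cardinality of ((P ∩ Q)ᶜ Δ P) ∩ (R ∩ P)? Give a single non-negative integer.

P ∩ Q = {1, 5, 8, 10, 11, 14}
(P ∩ Q)ᶜ = {2, 3, 4, 6, 7, 9, 12, 13}
(P ∩ Q)ᶜ Δ P = {1, 2, 4, 5, 6, 7, 8, 9, 10, 11, 12, 14}
R ∩ P = {5, 14}
((P ∩ Q)ᶜ Δ P) ∩ (R ∩ P) = {5, 14}
|((P ∩ Q)ᶜ Δ P) ∩ (R ∩ P)| = 2

2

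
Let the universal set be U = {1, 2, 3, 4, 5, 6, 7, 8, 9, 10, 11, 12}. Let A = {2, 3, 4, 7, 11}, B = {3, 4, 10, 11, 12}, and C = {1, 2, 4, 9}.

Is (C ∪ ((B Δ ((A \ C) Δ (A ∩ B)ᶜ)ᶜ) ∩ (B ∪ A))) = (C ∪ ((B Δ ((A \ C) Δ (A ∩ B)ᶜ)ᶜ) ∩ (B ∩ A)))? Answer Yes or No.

A \ C = {3, 7, 11}
A ∩ B = {3, 4, 11}
(A ∩ B)ᶜ = {1, 2, 5, 6, 7, 8, 9, 10, 12}
(A \ C) Δ (A ∩ B)ᶜ = {1, 2, 3, 5, 6, 8, 9, 10, 11, 12}
((A \ C) Δ (A ∩ B)ᶜ)ᶜ = {4, 7}
B Δ ((A \ C) Δ (A ∩ B)ᶜ)ᶜ = {3, 7, 10, 11, 12}
B ∪ A = {2, 3, 4, 7, 10, 11, 12}
(B Δ ((A \ C) Δ (A ∩ B)ᶜ)ᶜ) ∩ (B ∪ A) = {3, 7, 10, 11, 12}
C ∪ ((B Δ ((A \ C) Δ (A ∩ B)ᶜ)ᶜ) ∩ (B ∪ A)) = {1, 2, 3, 4, 7, 9, 10, 11, 12}
B ∩ A = {3, 4, 11}
(B Δ ((A \ C) Δ (A ∩ B)ᶜ)ᶜ) ∩ (B ∩ A) = {3, 11}
C ∪ ((B Δ ((A \ C) Δ (A ∩ B)ᶜ)ᶜ) ∩ (B ∩ A)) = {1, 2, 3, 4, 9, 11}
7 ∈ C ∪ ((B Δ ((A \ C) Δ (A ∩ B)ᶜ)ᶜ) ∩ (B ∪ A)) but 7 ∉ C ∪ ((B Δ ((A \ C) Δ (A ∩ B)ᶜ)ᶜ) ∩ (B ∩ A)), so they differ.

No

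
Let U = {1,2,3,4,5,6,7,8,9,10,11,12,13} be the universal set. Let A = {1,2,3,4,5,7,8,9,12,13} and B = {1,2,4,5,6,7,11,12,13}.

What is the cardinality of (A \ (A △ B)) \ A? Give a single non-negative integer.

0

A △ B = {3,6,8,9,11}
A \ (A △ B) = {1,2,4,5,7,12,13}
(A \ (A △ B)) \ A = {}
|(A \ (A △ B)) \ A| = 0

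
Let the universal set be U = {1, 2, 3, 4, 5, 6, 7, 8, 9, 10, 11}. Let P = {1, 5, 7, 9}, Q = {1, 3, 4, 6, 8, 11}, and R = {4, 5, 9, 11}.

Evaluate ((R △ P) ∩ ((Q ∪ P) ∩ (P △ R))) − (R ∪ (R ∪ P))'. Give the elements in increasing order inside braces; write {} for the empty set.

{1, 4, 7, 11}

R △ P = {1, 4, 7, 11}
Q ∪ P = {1, 3, 4, 5, 6, 7, 8, 9, 11}
P △ R = {1, 4, 7, 11}
(Q ∪ P) ∩ (P △ R) = {1, 4, 7, 11}
(R △ P) ∩ ((Q ∪ P) ∩ (P △ R)) = {1, 4, 7, 11}
R ∪ P = {1, 4, 5, 7, 9, 11}
R ∪ (R ∪ P) = {1, 4, 5, 7, 9, 11}
(R ∪ (R ∪ P))' = {2, 3, 6, 8, 10}
((R △ P) ∩ ((Q ∪ P) ∩ (P △ R))) − (R ∪ (R ∪ P))' = {1, 4, 7, 11}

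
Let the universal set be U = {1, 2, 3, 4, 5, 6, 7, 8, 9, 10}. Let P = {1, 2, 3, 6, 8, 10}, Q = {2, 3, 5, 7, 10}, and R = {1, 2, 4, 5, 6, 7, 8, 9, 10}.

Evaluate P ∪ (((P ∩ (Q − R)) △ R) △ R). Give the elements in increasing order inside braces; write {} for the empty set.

{1, 2, 3, 6, 8, 10}

Q − R = {3}
P ∩ (Q − R) = {3}
(P ∩ (Q − R)) △ R = {1, 2, 3, 4, 5, 6, 7, 8, 9, 10}
((P ∩ (Q − R)) △ R) △ R = {3}
P ∪ (((P ∩ (Q − R)) △ R) △ R) = {1, 2, 3, 6, 8, 10}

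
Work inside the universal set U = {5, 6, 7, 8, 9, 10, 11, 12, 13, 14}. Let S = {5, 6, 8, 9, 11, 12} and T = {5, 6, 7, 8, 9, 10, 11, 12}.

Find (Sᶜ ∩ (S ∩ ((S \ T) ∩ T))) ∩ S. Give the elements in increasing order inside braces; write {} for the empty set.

{}

Sᶜ = {7, 10, 13, 14}
S \ T = {}
(S \ T) ∩ T = {}
S ∩ ((S \ T) ∩ T) = {}
Sᶜ ∩ (S ∩ ((S \ T) ∩ T)) = {}
(Sᶜ ∩ (S ∩ ((S \ T) ∩ T))) ∩ S = {}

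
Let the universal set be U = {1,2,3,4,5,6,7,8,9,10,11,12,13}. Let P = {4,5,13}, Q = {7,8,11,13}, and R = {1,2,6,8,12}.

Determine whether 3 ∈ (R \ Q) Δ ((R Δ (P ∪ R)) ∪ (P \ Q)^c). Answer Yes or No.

Yes

3 ∉ R and 3 ∉ Q, so 3 ∉ R \ Q
3 ∉ P and 3 ∉ R, so 3 ∉ P ∪ R
3 ∉ R and 3 ∉ (P ∪ R), so 3 ∉ R Δ (P ∪ R)
3 ∉ P and 3 ∉ Q, so 3 ∉ P \ Q
3 ∈ (P \ Q)^c since 3 ∉ (P \ Q)
3 ∉ (R Δ (P ∪ R)) and 3 ∈ (P \ Q)^c, so 3 ∈ (R Δ (P ∪ R)) ∪ (P \ Q)^c
3 ∉ (R \ Q) and 3 ∈ ((R Δ (P ∪ R)) ∪ (P \ Q)^c), so 3 ∈ (R \ Q) Δ ((R Δ (P ∪ R)) ∪ (P \ Q)^c)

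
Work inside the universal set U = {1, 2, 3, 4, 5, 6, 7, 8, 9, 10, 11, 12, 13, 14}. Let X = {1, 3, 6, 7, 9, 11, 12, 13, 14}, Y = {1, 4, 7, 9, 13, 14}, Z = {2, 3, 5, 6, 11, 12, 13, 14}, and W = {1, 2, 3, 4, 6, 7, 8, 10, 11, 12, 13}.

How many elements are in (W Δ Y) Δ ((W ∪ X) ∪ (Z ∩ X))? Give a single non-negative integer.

W Δ Y = {2, 3, 6, 8, 9, 10, 11, 12, 14}
W ∪ X = {1, 2, 3, 4, 6, 7, 8, 9, 10, 11, 12, 13, 14}
Z ∩ X = {3, 6, 11, 12, 13, 14}
(W ∪ X) ∪ (Z ∩ X) = {1, 2, 3, 4, 6, 7, 8, 9, 10, 11, 12, 13, 14}
(W Δ Y) Δ ((W ∪ X) ∪ (Z ∩ X)) = {1, 4, 7, 13}
|(W Δ Y) Δ ((W ∪ X) ∪ (Z ∩ X))| = 4

4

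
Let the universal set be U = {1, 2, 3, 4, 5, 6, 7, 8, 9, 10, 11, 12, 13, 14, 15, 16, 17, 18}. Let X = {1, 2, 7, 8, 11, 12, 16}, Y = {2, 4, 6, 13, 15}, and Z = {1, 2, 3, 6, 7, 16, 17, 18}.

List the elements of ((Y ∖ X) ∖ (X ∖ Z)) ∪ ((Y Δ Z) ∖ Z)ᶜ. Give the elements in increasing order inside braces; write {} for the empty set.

{1, 2, 3, 4, 5, 6, 7, 8, 9, 10, 11, 12, 13, 14, 15, 16, 17, 18}

Y ∖ X = {4, 6, 13, 15}
X ∖ Z = {8, 11, 12}
(Y ∖ X) ∖ (X ∖ Z) = {4, 6, 13, 15}
Y Δ Z = {1, 3, 4, 7, 13, 15, 16, 17, 18}
(Y Δ Z) ∖ Z = {4, 13, 15}
((Y Δ Z) ∖ Z)ᶜ = {1, 2, 3, 5, 6, 7, 8, 9, 10, 11, 12, 14, 16, 17, 18}
((Y ∖ X) ∖ (X ∖ Z)) ∪ ((Y Δ Z) ∖ Z)ᶜ = {1, 2, 3, 4, 5, 6, 7, 8, 9, 10, 11, 12, 13, 14, 15, 16, 17, 18}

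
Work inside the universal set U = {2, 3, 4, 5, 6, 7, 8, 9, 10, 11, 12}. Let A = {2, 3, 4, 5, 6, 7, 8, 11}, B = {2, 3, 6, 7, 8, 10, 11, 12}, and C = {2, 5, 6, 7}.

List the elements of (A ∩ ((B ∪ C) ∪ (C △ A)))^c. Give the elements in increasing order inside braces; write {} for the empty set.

{9, 10, 12}

B ∪ C = {2, 3, 5, 6, 7, 8, 10, 11, 12}
C △ A = {3, 4, 8, 11}
(B ∪ C) ∪ (C △ A) = {2, 3, 4, 5, 6, 7, 8, 10, 11, 12}
A ∩ ((B ∪ C) ∪ (C △ A)) = {2, 3, 4, 5, 6, 7, 8, 11}
(A ∩ ((B ∪ C) ∪ (C △ A)))^c = {9, 10, 12}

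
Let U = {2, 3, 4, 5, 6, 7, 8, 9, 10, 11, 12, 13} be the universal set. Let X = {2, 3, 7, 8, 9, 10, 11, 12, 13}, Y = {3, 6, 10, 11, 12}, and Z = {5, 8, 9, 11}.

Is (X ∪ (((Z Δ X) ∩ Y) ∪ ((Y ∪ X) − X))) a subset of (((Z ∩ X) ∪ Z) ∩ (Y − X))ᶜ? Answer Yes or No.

Yes

Z Δ X = {2, 3, 5, 7, 10, 12, 13}
(Z Δ X) ∩ Y = {3, 10, 12}
Y ∪ X = {2, 3, 6, 7, 8, 9, 10, 11, 12, 13}
(Y ∪ X) − X = {6}
((Z Δ X) ∩ Y) ∪ ((Y ∪ X) − X) = {3, 6, 10, 12}
X ∪ (((Z Δ X) ∩ Y) ∪ ((Y ∪ X) − X)) = {2, 3, 6, 7, 8, 9, 10, 11, 12, 13}
Z ∩ X = {8, 9, 11}
(Z ∩ X) ∪ Z = {5, 8, 9, 11}
Y − X = {6}
((Z ∩ X) ∪ Z) ∩ (Y − X) = {}
(((Z ∩ X) ∪ Z) ∩ (Y − X))ᶜ = {2, 3, 4, 5, 6, 7, 8, 9, 10, 11, 12, 13}
Every element of {2, 3, 6, 7, 8, 9, 10, 11, 12, 13} is in {2, 3, 4, 5, 6, 7, 8, 9, 10, 11, 12, 13}, so X ∪ (((Z Δ X) ∩ Y) ∪ ((Y ∪ X) − X)) ⊆ (((Z ∩ X) ∪ Z) ∩ (Y − X))ᶜ.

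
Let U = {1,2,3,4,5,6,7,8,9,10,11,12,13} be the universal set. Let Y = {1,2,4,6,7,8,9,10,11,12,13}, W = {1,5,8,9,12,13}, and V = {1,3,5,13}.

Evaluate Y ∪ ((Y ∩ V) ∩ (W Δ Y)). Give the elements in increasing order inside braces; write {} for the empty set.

{1,2,4,6,7,8,9,10,11,12,13}

Y ∩ V = {1,13}
W Δ Y = {2,4,5,6,7,10,11}
(Y ∩ V) ∩ (W Δ Y) = {}
Y ∪ ((Y ∩ V) ∩ (W Δ Y)) = {1,2,4,6,7,8,9,10,11,12,13}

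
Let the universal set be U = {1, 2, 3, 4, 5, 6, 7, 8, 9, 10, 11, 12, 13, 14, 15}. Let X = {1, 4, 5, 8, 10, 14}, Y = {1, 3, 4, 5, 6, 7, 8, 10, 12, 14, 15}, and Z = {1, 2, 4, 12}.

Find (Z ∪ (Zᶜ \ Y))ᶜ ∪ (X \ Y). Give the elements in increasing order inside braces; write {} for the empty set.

{3, 5, 6, 7, 8, 10, 14, 15}

Zᶜ = {3, 5, 6, 7, 8, 9, 10, 11, 13, 14, 15}
Zᶜ \ Y = {9, 11, 13}
Z ∪ (Zᶜ \ Y) = {1, 2, 4, 9, 11, 12, 13}
(Z ∪ (Zᶜ \ Y))ᶜ = {3, 5, 6, 7, 8, 10, 14, 15}
X \ Y = {}
(Z ∪ (Zᶜ \ Y))ᶜ ∪ (X \ Y) = {3, 5, 6, 7, 8, 10, 14, 15}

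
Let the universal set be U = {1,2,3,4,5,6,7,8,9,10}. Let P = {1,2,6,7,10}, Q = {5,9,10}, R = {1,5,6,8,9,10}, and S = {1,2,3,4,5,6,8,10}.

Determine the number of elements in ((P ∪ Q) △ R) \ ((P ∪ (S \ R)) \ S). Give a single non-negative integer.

P ∪ Q = {1,2,5,6,7,9,10}
(P ∪ Q) △ R = {2,7,8}
S \ R = {2,3,4}
P ∪ (S \ R) = {1,2,3,4,6,7,10}
(P ∪ (S \ R)) \ S = {7}
((P ∪ Q) △ R) \ ((P ∪ (S \ R)) \ S) = {2,8}
|((P ∪ Q) △ R) \ ((P ∪ (S \ R)) \ S)| = 2

2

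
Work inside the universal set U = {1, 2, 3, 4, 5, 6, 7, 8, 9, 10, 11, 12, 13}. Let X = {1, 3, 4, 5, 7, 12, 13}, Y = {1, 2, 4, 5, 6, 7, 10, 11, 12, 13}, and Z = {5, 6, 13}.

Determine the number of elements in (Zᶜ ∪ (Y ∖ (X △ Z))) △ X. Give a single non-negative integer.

Zᶜ = {1, 2, 3, 4, 7, 8, 9, 10, 11, 12}
X △ Z = {1, 3, 4, 6, 7, 12}
Y ∖ (X △ Z) = {2, 5, 10, 11, 13}
Zᶜ ∪ (Y ∖ (X △ Z)) = {1, 2, 3, 4, 5, 7, 8, 9, 10, 11, 12, 13}
(Zᶜ ∪ (Y ∖ (X △ Z))) △ X = {2, 8, 9, 10, 11}
|(Zᶜ ∪ (Y ∖ (X △ Z))) △ X| = 5

5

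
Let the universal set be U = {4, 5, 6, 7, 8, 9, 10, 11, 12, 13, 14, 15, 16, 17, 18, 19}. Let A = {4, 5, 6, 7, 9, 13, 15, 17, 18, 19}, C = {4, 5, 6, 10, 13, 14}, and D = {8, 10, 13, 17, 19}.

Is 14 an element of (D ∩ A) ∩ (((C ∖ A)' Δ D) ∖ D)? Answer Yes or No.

14 ∉ D and 14 ∉ A, so 14 ∉ D ∩ A
14 ∈ C and 14 ∉ A, so 14 ∈ C ∖ A
14 ∉ (C ∖ A)' since 14 ∈ (C ∖ A)
14 ∉ (C ∖ A)' and 14 ∉ D, so 14 ∉ (C ∖ A)' Δ D
14 ∉ ((C ∖ A)' Δ D) and 14 ∉ D, so 14 ∉ ((C ∖ A)' Δ D) ∖ D
14 ∉ (D ∩ A) and 14 ∉ (((C ∖ A)' Δ D) ∖ D), so 14 ∉ (D ∩ A) ∩ (((C ∖ A)' Δ D) ∖ D)

No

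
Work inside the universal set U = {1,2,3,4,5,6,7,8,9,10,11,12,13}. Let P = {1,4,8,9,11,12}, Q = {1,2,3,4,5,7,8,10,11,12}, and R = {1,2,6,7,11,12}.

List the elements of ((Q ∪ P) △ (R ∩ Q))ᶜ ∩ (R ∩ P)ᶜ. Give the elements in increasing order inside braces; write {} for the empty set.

Q ∪ P = {1,2,3,4,5,7,8,9,10,11,12}
R ∩ Q = {1,2,7,11,12}
(Q ∪ P) △ (R ∩ Q) = {3,4,5,8,9,10}
((Q ∪ P) △ (R ∩ Q))ᶜ = {1,2,6,7,11,12,13}
R ∩ P = {1,11,12}
(R ∩ P)ᶜ = {2,3,4,5,6,7,8,9,10,13}
((Q ∪ P) △ (R ∩ Q))ᶜ ∩ (R ∩ P)ᶜ = {2,6,7,13}

{2,6,7,13}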